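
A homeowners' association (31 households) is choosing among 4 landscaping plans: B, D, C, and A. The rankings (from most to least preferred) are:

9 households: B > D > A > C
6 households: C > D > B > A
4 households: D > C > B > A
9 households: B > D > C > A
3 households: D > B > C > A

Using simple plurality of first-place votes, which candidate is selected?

First-place votes: B 18, D 7, C 6, A 0.
B has the most first-place votes.

B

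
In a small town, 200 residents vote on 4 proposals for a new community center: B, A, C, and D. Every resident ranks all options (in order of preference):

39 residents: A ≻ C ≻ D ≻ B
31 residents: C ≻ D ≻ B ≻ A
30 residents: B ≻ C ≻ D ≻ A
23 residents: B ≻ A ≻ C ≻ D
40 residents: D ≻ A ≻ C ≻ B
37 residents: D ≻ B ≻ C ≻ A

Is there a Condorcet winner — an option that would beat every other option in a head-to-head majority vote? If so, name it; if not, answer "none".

Checking pairwise contests:
C beats B 110–90.
B beats A 121–79.
A beats C 102–98.
C beats D 123–77.
Every option loses at least one head-to-head, so there is no Condorcet winner.

none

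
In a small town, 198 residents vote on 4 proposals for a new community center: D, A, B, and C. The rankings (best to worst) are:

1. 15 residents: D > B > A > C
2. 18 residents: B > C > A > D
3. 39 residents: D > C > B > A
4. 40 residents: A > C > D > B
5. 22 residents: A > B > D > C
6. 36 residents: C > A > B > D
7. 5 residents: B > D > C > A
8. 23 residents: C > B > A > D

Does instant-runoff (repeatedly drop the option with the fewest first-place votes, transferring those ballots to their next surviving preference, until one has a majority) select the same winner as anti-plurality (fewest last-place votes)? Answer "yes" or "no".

yes

Instant-runoff — R1 D 54, A 62, B 23, C 59 (B out); R2 D 59, A 62, C 77 (D out); R3 A 77, C 121 (C winner). Winner: C.
Anti-plurality — last-place votes: D 77, A 44, B 40, C 37. Winner: C.
The two methods agree.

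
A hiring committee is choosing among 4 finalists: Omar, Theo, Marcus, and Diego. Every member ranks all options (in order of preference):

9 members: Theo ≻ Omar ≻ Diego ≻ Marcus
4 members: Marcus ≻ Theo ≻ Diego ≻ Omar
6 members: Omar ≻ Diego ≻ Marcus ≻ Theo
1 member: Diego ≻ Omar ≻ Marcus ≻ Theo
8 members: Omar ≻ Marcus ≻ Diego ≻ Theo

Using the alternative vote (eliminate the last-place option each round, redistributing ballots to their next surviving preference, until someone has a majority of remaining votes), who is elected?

Round 1: Omar 14, Theo 9, Marcus 4, Diego 1. Eliminate Diego.
Round 2: Omar 15, Theo 9, Marcus 4. Omar has a majority.

Omar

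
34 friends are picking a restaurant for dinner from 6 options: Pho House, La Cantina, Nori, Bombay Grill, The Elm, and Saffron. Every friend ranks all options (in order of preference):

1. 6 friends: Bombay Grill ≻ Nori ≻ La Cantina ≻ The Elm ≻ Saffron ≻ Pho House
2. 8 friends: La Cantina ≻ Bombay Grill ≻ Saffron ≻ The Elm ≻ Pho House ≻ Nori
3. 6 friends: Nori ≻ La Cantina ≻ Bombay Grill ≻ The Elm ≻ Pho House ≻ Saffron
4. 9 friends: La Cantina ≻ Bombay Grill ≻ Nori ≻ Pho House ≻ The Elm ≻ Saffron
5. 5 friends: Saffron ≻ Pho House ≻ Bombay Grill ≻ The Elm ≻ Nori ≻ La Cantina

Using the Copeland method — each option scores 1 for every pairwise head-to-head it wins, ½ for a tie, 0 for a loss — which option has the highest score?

Pho House: loses to La Cantina, Nori, Bombay Grill, The Elm, and Saffron → score 0.
La Cantina: beats Pho House, Bombay Grill, The Elm, and Saffron; ties Nori → score 4.5.
Nori: beats Pho House, The Elm, and Saffron; ties La Cantina; loses to Bombay Grill → score 3.5.
Bombay Grill: beats Pho House, Nori, The Elm, and Saffron; loses to La Cantina → score 4.
The Elm: beats Pho House and Saffron; loses to La Cantina, Nori, and Bombay Grill → score 2.
Saffron: beats Pho House; loses to La Cantina, Nori, Bombay Grill, and The Elm → score 1.
La Cantina has the best pairwise record.

La Cantina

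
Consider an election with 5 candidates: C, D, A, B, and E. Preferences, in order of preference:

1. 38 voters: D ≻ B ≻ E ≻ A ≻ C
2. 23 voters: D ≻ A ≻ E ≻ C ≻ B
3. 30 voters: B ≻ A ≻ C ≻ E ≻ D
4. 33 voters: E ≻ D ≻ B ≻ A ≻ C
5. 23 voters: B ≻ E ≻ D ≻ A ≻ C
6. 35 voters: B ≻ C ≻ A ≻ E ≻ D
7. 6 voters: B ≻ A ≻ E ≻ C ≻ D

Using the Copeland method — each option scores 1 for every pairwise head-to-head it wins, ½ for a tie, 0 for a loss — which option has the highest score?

C: loses to D, A, B, and E → score 0.
D: beats C and A; ties B; loses to E → score 2.5.
A: beats C; ties E; loses to D and B → score 1.5.
B: beats C, A, and E; ties D → score 3.5.
E: beats C and D; ties A; loses to B → score 2.5.
B has the best pairwise record.

B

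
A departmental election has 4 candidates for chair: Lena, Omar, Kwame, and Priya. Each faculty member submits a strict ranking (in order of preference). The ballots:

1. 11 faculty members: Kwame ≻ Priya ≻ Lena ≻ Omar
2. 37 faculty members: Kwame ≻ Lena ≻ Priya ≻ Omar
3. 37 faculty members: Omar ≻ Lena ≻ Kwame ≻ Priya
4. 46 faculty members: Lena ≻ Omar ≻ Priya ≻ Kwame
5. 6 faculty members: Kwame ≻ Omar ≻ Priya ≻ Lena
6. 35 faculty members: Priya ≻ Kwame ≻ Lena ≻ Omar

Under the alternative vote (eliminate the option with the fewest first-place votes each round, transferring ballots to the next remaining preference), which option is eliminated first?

Priya

Round 1: Lena 46, Omar 37, Kwame 54, Priya 35. Eliminate Priya.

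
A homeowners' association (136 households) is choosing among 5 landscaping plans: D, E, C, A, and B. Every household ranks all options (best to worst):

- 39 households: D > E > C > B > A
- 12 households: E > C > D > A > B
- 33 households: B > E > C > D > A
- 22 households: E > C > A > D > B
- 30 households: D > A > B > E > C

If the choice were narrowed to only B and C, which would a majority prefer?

C

Voters preferring B to C: 63; preferring C to B: 73.
C wins the head-to-head.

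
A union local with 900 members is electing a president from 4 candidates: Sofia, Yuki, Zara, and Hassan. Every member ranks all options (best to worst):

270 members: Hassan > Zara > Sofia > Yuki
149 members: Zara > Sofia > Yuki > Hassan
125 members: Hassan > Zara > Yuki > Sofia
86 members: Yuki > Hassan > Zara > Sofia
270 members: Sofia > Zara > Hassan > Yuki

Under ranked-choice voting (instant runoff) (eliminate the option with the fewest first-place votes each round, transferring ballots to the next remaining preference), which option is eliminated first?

Yuki

Round 1: Sofia 270, Yuki 86, Zara 149, Hassan 395. Eliminate Yuki.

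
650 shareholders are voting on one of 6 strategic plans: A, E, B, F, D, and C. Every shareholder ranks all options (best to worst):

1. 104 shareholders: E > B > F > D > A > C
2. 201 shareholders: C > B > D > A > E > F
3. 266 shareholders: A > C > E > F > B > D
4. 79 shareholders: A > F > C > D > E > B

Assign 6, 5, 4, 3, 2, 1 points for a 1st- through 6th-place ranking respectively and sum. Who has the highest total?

C

A: 104·2 + 201·3 + 266·6 + 79·6 = 2881
E: 104·6 + 201·2 + 266·4 + 79·2 = 2248
B: 104·5 + 201·5 + 266·2 + 79·1 = 2136
F: 104·4 + 201·1 + 266·3 + 79·5 = 1810
D: 104·3 + 201·4 + 266·1 + 79·3 = 1619
C: 104·1 + 201·6 + 266·5 + 79·4 = 2956
C has the highest Borda score (2956).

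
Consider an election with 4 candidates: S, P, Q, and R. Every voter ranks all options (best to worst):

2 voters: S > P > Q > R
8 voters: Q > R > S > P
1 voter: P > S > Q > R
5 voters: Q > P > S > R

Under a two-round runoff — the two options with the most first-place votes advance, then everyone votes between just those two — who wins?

Q

Round 1 first-place votes: S 2, P 1, Q 13, R 0.
Q and S advance.
Runoff: Q is preferred to S by 13 voters; S by 3.
Q wins the runoff.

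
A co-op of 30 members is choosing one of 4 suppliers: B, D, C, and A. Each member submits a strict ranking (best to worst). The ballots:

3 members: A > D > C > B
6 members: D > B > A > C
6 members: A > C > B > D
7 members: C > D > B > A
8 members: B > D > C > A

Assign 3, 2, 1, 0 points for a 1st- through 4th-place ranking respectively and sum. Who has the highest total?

D

B: 3·0 + 6·2 + 6·1 + 7·1 + 8·3 = 49
D: 3·2 + 6·3 + 6·0 + 7·2 + 8·2 = 54
C: 3·1 + 6·0 + 6·2 + 7·3 + 8·1 = 44
A: 3·3 + 6·1 + 6·3 + 7·0 + 8·0 = 33
D has the highest Borda score (54).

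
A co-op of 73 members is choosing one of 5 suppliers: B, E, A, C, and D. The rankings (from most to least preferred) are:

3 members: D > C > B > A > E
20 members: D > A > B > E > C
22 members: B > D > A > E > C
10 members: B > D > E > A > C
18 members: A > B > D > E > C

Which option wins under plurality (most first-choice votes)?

B

First-place votes: B 32, E 0, A 18, C 0, D 23.
B has the most first-place votes.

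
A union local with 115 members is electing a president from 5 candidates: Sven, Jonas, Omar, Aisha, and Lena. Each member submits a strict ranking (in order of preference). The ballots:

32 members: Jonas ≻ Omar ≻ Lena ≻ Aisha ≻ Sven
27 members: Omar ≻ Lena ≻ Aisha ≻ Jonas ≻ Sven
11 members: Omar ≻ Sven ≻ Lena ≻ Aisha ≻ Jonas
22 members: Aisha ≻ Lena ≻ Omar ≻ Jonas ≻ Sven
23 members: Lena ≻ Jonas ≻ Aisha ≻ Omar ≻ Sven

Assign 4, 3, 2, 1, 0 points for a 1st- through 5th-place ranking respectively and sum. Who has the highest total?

Sven: 32·0 + 27·0 + 11·3 + 22·0 + 23·0 = 33
Jonas: 32·4 + 27·1 + 11·0 + 22·1 + 23·3 = 246
Omar: 32·3 + 27·4 + 11·4 + 22·2 + 23·1 = 315
Aisha: 32·1 + 27·2 + 11·1 + 22·4 + 23·2 = 231
Lena: 32·2 + 27·3 + 11·2 + 22·3 + 23·4 = 325
Lena has the highest Borda score (325).

Lena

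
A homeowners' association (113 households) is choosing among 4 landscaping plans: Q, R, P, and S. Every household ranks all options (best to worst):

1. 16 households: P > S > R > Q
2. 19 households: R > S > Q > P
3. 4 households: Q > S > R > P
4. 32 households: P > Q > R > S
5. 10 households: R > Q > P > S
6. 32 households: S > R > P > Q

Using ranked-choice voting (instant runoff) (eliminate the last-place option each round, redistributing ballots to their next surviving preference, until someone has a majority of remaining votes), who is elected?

P

Round 1: Q 4, R 29, P 48, S 32. Eliminate Q.
Round 2: R 29, P 48, S 36. Eliminate R.
Round 3: P 58, S 55. P has a majority.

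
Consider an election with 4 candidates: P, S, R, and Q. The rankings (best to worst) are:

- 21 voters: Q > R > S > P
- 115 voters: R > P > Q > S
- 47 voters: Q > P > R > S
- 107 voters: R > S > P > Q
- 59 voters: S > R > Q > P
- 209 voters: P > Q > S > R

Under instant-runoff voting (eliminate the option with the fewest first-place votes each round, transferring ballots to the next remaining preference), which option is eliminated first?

Round 1: P 209, S 59, R 222, Q 68. Eliminate S.

S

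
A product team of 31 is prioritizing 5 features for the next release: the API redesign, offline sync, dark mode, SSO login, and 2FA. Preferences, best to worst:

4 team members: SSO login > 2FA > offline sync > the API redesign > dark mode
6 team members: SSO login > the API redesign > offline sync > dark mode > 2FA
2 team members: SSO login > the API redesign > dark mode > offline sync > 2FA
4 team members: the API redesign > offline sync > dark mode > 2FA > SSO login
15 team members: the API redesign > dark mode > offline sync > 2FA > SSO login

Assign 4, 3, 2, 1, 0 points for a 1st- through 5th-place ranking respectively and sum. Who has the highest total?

the API redesign

the API redesign: 4·1 + 6·3 + 2·3 + 4·4 + 15·4 = 104
offline sync: 4·2 + 6·2 + 2·1 + 4·3 + 15·2 = 64
dark mode: 4·0 + 6·1 + 2·2 + 4·2 + 15·3 = 63
SSO login: 4·4 + 6·4 + 2·4 + 4·0 + 15·0 = 48
2FA: 4·3 + 6·0 + 2·0 + 4·1 + 15·1 = 31
the API redesign has the highest Borda score (104).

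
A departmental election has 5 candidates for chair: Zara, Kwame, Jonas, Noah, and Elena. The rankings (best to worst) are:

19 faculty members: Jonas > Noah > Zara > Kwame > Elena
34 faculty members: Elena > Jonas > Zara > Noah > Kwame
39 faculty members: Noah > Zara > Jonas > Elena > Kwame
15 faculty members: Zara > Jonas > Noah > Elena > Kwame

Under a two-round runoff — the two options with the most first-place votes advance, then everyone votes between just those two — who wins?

Round 1 first-place votes: Zara 15, Kwame 0, Jonas 19, Noah 39, Elena 34.
Noah and Elena advance.
Runoff: Noah is preferred to Elena by 73 voters; Elena by 34.
Noah wins the runoff.

Noah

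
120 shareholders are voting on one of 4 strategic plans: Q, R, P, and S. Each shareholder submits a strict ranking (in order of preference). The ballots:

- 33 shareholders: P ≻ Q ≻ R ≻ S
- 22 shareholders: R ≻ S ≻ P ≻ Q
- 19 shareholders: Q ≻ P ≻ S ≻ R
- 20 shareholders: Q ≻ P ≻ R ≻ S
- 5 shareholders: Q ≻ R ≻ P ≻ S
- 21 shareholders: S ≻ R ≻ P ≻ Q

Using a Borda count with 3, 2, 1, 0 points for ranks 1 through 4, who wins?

Q: 33·2 + 22·0 + 19·3 + 20·3 + 5·3 + 21·0 = 198
R: 33·1 + 22·3 + 19·0 + 20·1 + 5·2 + 21·2 = 171
P: 33·3 + 22·1 + 19·2 + 20·2 + 5·1 + 21·1 = 225
S: 33·0 + 22·2 + 19·1 + 20·0 + 5·0 + 21·3 = 126
P has the highest Borda score (225).

P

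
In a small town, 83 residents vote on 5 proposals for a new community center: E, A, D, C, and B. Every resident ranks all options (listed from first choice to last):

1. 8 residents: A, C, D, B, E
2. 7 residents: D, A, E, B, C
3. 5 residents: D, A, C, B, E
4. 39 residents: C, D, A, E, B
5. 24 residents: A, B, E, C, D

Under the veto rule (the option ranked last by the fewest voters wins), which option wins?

A

Last-place votes: E 13, A 0, D 24, C 7, B 39.
A is ranked last by the fewest voters, so A wins.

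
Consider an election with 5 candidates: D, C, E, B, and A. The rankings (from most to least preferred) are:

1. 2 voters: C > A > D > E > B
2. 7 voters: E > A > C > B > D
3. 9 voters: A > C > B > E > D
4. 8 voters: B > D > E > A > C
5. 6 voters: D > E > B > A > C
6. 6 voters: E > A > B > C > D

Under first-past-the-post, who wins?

First-place votes: D 6, C 2, E 13, B 8, A 9.
E has the most first-place votes.

E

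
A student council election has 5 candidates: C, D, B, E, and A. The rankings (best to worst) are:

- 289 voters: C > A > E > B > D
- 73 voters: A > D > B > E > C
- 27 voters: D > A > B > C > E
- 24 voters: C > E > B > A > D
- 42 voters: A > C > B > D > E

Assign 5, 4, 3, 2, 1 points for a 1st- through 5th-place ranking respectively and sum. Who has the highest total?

A

C: 289·5 + 73·1 + 27·2 + 24·5 + 42·4 = 1860
D: 289·1 + 73·4 + 27·5 + 24·1 + 42·2 = 824
B: 289·2 + 73·3 + 27·3 + 24·3 + 42·3 = 1076
E: 289·3 + 73·2 + 27·1 + 24·4 + 42·1 = 1178
A: 289·4 + 73·5 + 27·4 + 24·2 + 42·5 = 1887
A has the highest Borda score (1887).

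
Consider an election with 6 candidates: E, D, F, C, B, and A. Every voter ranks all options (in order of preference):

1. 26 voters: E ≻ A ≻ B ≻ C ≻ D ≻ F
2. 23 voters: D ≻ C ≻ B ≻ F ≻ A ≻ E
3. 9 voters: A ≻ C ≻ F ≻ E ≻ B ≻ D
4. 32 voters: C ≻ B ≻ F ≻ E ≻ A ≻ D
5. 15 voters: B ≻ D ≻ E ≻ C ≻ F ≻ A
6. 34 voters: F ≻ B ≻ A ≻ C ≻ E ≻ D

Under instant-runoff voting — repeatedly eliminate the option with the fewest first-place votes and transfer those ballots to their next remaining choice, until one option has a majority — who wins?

C

Round 1: E 26, D 23, F 34, C 32, B 15, A 9. Eliminate A.
Round 2: E 26, D 23, F 34, C 41, B 15. Eliminate B.
Round 3: E 26, D 38, F 34, C 41. Eliminate E.
Round 4: D 38, F 34, C 67. Eliminate F.
Round 5: D 38, C 101. C has a majority.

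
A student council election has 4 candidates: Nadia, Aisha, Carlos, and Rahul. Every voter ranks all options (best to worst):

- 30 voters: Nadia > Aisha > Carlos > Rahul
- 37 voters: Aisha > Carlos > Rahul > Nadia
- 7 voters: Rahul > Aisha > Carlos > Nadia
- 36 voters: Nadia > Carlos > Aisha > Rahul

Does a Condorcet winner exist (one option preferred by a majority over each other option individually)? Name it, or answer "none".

Nadia vs Aisha: 66–44 for Nadia.
Nadia vs Carlos: 66–44 for Nadia.
Nadia vs Rahul: 66–44 for Nadia.
Nadia beats every other option head-to-head.

Nadia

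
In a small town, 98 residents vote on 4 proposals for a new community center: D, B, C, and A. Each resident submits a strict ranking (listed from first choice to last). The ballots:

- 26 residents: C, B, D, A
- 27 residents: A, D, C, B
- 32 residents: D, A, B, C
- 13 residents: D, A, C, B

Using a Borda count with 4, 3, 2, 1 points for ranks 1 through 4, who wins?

D: 26·2 + 27·3 + 32·4 + 13·4 = 313
B: 26·3 + 27·1 + 32·2 + 13·1 = 182
C: 26·4 + 27·2 + 32·1 + 13·2 = 216
A: 26·1 + 27·4 + 32·3 + 13·3 = 269
D has the highest Borda score (313).

D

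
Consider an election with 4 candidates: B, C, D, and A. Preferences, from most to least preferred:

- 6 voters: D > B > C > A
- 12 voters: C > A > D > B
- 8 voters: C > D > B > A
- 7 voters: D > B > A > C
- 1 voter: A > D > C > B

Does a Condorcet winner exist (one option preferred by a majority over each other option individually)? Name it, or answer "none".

C

C vs B: 21–13 for C.
C vs D: 20–14 for C.
C vs A: 26–8 for C.
C beats every other option head-to-head.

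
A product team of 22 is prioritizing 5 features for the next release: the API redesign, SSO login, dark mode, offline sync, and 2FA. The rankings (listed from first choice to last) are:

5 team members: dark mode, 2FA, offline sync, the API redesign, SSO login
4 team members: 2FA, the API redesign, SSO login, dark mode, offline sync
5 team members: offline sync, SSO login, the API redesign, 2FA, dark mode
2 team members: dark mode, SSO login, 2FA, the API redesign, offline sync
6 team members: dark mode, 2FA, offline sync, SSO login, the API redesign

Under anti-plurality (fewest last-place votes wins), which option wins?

2FA

Last-place votes: the API redesign 6, SSO login 5, dark mode 5, offline sync 6, 2FA 0.
2FA is ranked last by the fewest voters, so 2FA wins.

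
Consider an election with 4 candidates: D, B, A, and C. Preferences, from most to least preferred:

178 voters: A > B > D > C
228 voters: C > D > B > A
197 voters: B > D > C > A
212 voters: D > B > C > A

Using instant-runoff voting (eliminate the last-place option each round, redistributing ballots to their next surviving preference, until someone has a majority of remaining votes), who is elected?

B

Round 1: D 212, B 197, A 178, C 228. Eliminate A.
Round 2: D 212, B 375, C 228. Eliminate D.
Round 3: B 587, C 228. B has a majority.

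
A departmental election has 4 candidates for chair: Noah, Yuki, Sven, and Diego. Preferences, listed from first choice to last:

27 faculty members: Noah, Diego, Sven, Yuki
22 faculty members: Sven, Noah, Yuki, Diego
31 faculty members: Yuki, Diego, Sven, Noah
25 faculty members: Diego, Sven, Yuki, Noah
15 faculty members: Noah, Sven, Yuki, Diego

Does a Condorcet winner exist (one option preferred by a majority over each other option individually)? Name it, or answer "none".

Checking pairwise contests:
Sven beats Noah 78–42.
Noah beats Yuki 64–56.
Diego beats Sven 83–37.
Noah beats Diego 64–56.
Every option loses at least one head-to-head, so there is no Condorcet winner.

none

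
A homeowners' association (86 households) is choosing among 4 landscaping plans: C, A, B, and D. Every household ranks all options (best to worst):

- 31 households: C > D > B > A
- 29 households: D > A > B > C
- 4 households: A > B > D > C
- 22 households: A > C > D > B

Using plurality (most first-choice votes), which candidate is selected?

First-place votes: C 31, A 26, B 0, D 29.
C has the most first-place votes.

C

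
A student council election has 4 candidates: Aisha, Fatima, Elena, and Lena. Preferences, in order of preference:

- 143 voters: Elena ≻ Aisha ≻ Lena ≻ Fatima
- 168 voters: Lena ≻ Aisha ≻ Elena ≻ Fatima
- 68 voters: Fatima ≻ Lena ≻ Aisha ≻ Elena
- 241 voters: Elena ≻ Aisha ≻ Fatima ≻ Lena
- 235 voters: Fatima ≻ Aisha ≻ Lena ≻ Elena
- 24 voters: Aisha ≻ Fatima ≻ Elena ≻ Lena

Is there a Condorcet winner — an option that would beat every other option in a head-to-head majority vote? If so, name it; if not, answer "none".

Aisha vs Fatima: 576–303 for Aisha.
Aisha vs Elena: 495–384 for Aisha.
Aisha vs Lena: 643–236 for Aisha.
Aisha beats every other option head-to-head.

Aisha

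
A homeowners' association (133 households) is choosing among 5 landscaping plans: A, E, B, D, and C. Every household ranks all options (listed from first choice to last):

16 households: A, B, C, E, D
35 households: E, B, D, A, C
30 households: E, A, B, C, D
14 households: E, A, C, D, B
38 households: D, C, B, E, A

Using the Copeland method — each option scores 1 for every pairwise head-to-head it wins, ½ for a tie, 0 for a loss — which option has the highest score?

E

A: beats C; loses to E, B, and D → score 1.
E: beats A, B, D, and C → score 4.
B: beats A, D, and C; loses to E → score 3.
D: beats A and C; loses to E and B → score 2.
C: loses to A, E, B, and D → score 0.
E has the best pairwise record.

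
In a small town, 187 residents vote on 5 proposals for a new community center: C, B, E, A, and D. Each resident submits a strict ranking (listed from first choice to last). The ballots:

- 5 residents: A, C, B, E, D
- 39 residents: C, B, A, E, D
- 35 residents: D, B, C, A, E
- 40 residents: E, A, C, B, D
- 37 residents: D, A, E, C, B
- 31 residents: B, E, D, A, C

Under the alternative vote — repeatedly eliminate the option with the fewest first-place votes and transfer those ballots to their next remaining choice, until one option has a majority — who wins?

E

Round 1: C 39, B 31, E 40, A 5, D 72. Eliminate A.
Round 2: C 44, B 31, E 40, D 72. Eliminate B.
Round 3: C 44, E 71, D 72. Eliminate C.
Round 4: E 115, D 72. E has a majority.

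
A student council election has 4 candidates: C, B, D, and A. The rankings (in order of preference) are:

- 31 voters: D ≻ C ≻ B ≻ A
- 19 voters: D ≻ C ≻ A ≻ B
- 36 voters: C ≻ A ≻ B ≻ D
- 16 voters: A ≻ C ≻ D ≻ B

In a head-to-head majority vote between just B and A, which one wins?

Voters preferring B to A: 31; preferring A to B: 71.
A wins the head-to-head.

A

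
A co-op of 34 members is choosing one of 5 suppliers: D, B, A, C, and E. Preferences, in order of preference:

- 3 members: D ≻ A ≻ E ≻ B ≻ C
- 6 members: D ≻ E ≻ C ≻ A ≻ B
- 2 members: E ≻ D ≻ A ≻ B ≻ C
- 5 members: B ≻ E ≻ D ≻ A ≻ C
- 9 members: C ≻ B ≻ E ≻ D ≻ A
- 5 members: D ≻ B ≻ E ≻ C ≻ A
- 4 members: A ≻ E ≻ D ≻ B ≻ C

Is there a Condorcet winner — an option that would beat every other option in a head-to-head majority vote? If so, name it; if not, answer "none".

none

Checking pairwise contests:
E beats D 20–14.
D beats B 20–14.
D beats A 30–4.
D beats C 25–9.
B beats E 19–15.
Every option loses at least one head-to-head, so there is no Condorcet winner.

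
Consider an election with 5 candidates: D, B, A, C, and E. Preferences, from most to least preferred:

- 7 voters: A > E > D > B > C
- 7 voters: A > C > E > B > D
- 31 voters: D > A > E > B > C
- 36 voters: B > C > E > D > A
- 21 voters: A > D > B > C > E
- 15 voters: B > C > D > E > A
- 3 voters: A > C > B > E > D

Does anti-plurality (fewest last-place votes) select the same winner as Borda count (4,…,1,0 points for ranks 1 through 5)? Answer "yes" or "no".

Anti-plurality — last-place votes: D 10, B 0, A 51, C 38, E 21. Winner: B.
Borda — scores: D 267, B 297, A 245, C 204, E 187. Winner: B.
The two methods agree.

yes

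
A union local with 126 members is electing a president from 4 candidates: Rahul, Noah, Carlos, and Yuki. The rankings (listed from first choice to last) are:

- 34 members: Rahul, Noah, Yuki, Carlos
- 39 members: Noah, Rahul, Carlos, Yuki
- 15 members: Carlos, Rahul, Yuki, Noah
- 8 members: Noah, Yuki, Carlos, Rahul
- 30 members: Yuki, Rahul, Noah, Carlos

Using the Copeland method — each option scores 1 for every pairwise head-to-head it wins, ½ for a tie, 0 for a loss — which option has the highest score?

Rahul: beats Noah, Carlos, and Yuki → score 3.
Noah: beats Carlos and Yuki; loses to Rahul → score 2.
Carlos: loses to Rahul, Noah, and Yuki → score 0.
Yuki: beats Carlos; loses to Rahul and Noah → score 1.
Rahul has the best pairwise record.

Rahul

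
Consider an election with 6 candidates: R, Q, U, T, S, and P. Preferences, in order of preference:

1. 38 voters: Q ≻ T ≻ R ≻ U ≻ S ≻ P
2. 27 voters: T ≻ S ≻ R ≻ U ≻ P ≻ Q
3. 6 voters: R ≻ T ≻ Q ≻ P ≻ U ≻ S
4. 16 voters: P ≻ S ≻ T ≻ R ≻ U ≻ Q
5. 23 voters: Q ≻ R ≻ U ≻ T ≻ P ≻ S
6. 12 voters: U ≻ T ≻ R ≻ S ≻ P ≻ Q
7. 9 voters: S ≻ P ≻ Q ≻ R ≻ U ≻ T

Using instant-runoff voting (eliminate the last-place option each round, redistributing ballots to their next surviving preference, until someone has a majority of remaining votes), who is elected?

Round 1: R 6, Q 61, U 12, T 27, S 9, P 16. Eliminate R.
Round 2: Q 61, U 12, T 33, S 9, P 16. Eliminate S.
Round 3: Q 61, U 12, T 33, P 25. Eliminate U.
Round 4: Q 61, T 45, P 25. Eliminate P.
Round 5: Q 70, T 61. Q has a majority.

Q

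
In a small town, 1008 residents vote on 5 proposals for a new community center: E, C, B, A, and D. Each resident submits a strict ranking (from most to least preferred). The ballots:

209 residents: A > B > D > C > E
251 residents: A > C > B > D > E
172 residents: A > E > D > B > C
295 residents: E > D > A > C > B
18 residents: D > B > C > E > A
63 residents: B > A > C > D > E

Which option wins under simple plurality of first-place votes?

A

First-place votes: E 295, C 0, B 63, A 632, D 18.
A has the most first-place votes.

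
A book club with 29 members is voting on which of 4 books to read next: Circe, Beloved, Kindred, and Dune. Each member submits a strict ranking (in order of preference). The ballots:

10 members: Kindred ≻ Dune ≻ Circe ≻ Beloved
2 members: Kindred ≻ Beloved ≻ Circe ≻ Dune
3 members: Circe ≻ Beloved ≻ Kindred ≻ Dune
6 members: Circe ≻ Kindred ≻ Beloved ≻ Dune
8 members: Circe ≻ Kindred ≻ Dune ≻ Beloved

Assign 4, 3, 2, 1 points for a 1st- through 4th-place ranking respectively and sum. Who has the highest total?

Circe: 10·2 + 2·2 + 3·4 + 6·4 + 8·4 = 92
Beloved: 10·1 + 2·3 + 3·3 + 6·2 + 8·1 = 45
Kindred: 10·4 + 2·4 + 3·2 + 6·3 + 8·3 = 96
Dune: 10·3 + 2·1 + 3·1 + 6·1 + 8·2 = 57
Kindred has the highest Borda score (96).

Kindred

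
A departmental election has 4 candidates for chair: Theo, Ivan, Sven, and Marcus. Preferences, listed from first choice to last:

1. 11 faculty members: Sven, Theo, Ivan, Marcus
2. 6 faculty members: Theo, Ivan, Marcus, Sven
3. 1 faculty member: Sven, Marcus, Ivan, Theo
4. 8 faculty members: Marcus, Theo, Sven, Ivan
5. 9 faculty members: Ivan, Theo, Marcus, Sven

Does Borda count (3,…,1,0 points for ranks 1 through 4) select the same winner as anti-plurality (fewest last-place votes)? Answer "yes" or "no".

yes

Borda — scores: Theo 74, Ivan 51, Sven 44, Marcus 41. Winner: Theo.
Anti-plurality — last-place votes: Theo 1, Ivan 8, Sven 15, Marcus 11. Winner: Theo.
The two methods agree.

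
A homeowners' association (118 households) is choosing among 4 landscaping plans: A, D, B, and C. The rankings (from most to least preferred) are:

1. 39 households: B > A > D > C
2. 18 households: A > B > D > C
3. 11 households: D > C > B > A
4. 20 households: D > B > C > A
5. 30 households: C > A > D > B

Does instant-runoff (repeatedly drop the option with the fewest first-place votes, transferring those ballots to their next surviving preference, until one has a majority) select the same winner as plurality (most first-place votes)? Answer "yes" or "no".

no

Instant-runoff — R1 A 18, D 31, B 39, C 30 (A out); R2 D 31, B 57, C 30 (C out); R3 D 61, B 57 (D winner). Winner: D.
Plurality — first-place votes: A 18, D 31, B 39, C 30. Winner: B.
The two methods disagree.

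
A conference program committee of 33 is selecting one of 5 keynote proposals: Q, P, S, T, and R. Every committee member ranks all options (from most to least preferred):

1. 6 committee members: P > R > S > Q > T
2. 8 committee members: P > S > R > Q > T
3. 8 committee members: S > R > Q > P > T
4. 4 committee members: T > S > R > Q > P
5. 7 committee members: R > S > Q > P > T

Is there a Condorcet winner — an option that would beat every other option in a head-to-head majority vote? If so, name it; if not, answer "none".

S

S vs Q: 33–0 for S.
S vs P: 19–14 for S.
S vs T: 29–4 for S.
S vs R: 20–13 for S.
S beats every other option head-to-head.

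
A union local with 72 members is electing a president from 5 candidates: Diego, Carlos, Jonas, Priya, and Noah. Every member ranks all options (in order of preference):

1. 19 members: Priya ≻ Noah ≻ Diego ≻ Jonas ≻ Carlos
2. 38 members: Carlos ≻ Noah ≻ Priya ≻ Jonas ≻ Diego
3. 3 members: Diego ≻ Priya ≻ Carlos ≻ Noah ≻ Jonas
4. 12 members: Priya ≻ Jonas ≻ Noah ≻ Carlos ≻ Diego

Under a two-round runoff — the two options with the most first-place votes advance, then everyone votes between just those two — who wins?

Carlos

Round 1 first-place votes: Diego 3, Carlos 38, Jonas 0, Priya 31, Noah 0.
Carlos and Priya advance.
Runoff: Carlos is preferred to Priya by 38 voters; Priya by 34.
Carlos wins the runoff.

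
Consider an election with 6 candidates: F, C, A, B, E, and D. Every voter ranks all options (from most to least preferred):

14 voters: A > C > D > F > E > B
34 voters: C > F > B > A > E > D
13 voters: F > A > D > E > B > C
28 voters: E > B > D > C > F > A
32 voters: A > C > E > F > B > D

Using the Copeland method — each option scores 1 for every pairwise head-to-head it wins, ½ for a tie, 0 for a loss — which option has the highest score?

C

F: beats A, B, E, and D; loses to C → score 4.
C: beats F, A, B, E, and D → score 5.
A: beats E and D; loses to F, C, and B → score 2.
B: beats A and D; loses to F, C, and E → score 2.
E: beats B and D; loses to F, C, and A → score 2.
D: loses to F, C, A, B, and E → score 0.
C has the best pairwise record.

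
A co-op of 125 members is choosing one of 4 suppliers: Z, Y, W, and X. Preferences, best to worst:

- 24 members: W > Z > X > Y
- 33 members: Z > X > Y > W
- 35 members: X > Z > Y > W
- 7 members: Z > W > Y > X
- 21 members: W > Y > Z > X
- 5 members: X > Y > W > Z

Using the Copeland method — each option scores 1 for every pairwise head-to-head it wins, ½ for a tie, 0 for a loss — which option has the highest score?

Z: beats Y, W, and X → score 3.
Y: beats W; loses to Z and X → score 1.
W: loses to Z, Y, and X → score 0.
X: beats Y and W; loses to Z → score 2.
Z has the best pairwise record.

Z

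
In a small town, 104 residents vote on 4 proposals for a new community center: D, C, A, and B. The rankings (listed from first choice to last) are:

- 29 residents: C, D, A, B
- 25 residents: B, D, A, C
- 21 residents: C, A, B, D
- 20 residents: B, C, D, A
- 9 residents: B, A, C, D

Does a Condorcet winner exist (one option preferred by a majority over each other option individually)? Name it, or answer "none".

B

B vs D: 75–29 for B.
B vs C: 54–50 for B.
B vs A: 54–50 for B.
B beats every other option head-to-head.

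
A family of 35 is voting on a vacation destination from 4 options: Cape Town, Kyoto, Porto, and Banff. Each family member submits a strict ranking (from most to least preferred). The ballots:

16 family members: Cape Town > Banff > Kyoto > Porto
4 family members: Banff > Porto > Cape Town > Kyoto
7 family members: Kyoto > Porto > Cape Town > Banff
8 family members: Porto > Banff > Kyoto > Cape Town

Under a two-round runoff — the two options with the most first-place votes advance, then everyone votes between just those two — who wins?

Porto

Round 1 first-place votes: Cape Town 16, Kyoto 7, Porto 8, Banff 4.
Cape Town and Porto advance.
Runoff: Cape Town is preferred to Porto by 16 voters; Porto by 19.
Porto wins the runoff.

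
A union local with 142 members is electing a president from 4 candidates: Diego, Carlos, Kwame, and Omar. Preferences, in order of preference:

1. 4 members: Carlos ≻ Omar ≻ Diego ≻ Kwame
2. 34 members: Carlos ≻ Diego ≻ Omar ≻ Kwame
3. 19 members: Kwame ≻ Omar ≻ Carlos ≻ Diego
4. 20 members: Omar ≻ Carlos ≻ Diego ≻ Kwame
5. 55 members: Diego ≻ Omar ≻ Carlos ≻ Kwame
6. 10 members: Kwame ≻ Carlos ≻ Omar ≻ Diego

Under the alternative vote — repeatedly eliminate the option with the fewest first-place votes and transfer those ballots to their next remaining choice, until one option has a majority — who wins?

Round 1: Diego 55, Carlos 38, Kwame 29, Omar 20. Eliminate Omar.
Round 2: Diego 55, Carlos 58, Kwame 29. Eliminate Kwame.
Round 3: Diego 55, Carlos 87. Carlos has a majority.

Carlos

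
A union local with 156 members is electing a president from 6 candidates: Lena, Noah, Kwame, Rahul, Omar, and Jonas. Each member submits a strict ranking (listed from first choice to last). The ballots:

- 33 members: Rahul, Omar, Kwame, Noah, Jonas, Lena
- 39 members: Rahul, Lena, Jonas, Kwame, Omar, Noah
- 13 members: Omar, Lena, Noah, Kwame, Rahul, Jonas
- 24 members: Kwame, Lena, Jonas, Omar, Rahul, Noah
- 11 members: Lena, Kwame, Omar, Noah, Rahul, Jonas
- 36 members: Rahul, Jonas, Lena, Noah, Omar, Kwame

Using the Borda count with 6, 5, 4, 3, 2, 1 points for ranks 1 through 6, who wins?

Rahul

Lena: 33·1 + 39·5 + 13·5 + 24·5 + 11·6 + 36·4 = 623
Noah: 33·3 + 39·1 + 13·4 + 24·1 + 11·3 + 36·3 = 355
Kwame: 33·4 + 39·3 + 13·3 + 24·6 + 11·5 + 36·1 = 523
Rahul: 33·6 + 39·6 + 13·2 + 24·2 + 11·2 + 36·6 = 744
Omar: 33·5 + 39·2 + 13·6 + 24·3 + 11·4 + 36·2 = 509
Jonas: 33·2 + 39·4 + 13·1 + 24·4 + 11·1 + 36·5 = 522
Rahul has the highest Borda score (744).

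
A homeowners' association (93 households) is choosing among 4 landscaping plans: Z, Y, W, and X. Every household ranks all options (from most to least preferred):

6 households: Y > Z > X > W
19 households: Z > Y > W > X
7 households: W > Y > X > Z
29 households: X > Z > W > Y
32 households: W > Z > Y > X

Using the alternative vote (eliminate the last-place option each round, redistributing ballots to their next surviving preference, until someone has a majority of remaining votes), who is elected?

Round 1: Z 19, Y 6, W 39, X 29. Eliminate Y.
Round 2: Z 25, W 39, X 29. Eliminate Z.
Round 3: W 58, X 35. W has a majority.

W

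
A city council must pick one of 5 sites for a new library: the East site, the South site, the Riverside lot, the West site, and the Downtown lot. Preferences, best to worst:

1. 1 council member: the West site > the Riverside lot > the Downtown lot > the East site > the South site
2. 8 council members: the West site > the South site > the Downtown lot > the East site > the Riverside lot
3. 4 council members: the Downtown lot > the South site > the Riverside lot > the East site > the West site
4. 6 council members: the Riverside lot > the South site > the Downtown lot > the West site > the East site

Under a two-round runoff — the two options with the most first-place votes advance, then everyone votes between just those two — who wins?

Round 1 first-place votes: the East site 0, the South site 0, the Riverside lot 6, the West site 9, the Downtown lot 4.
the West site and the Riverside lot advance.
Runoff: the West site is preferred to the Riverside lot by 9 voters; the Riverside lot by 10.
the Riverside lot wins the runoff.

the Riverside lot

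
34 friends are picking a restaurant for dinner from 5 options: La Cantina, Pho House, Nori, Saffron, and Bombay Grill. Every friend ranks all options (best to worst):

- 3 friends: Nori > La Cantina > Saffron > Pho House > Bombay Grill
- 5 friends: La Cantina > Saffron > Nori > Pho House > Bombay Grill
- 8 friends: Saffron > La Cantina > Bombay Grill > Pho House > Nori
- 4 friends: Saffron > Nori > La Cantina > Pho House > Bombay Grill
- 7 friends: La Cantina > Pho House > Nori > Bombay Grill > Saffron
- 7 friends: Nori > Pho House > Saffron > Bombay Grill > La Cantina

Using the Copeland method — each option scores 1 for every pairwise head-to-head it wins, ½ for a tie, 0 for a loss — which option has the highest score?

La Cantina: beats Pho House, Nori, and Bombay Grill; loses to Saffron → score 3.
Pho House: beats Bombay Grill; loses to La Cantina, Nori, and Saffron → score 1.
Nori: beats Pho House and Bombay Grill; ties Saffron; loses to La Cantina → score 2.5.
Saffron: beats La Cantina, Pho House, and Bombay Grill; ties Nori → score 3.5.
Bombay Grill: loses to La Cantina, Pho House, Nori, and Saffron → score 0.
Saffron has the best pairwise record.

Saffron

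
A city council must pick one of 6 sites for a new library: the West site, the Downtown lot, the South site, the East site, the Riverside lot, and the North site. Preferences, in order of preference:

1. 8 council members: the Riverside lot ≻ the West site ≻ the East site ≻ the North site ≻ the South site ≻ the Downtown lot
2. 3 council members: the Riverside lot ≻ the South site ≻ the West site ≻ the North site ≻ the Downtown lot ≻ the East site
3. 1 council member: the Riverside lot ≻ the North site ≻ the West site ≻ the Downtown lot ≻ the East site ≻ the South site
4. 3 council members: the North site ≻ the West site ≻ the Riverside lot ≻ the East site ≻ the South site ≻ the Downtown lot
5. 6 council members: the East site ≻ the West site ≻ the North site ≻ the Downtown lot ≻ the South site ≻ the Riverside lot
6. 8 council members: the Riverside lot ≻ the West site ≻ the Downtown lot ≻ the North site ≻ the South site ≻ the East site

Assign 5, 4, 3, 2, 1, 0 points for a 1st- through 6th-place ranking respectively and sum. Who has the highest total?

the West site

the West site: 8·4 + 3·3 + 1·3 + 3·4 + 6·4 + 8·4 = 112
the Downtown lot: 8·0 + 3·1 + 1·2 + 3·0 + 6·2 + 8·3 = 41
the South site: 8·1 + 3·4 + 1·0 + 3·1 + 6·1 + 8·1 = 37
the East site: 8·3 + 3·0 + 1·1 + 3·2 + 6·5 + 8·0 = 61
the Riverside lot: 8·5 + 3·5 + 1·5 + 3·3 + 6·0 + 8·5 = 109
the North site: 8·2 + 3·2 + 1·4 + 3·5 + 6·3 + 8·2 = 75
the West site has the highest Borda score (112).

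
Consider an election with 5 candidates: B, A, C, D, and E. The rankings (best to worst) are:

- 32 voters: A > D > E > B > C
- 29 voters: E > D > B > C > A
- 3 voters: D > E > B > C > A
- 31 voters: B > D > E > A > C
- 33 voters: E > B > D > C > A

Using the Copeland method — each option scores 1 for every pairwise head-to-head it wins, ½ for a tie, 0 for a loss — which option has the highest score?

B: beats A and C; ties D; loses to E → score 2.5.
A: loses to B, C, D, and E → score 0.
C: beats A; loses to B, D, and E → score 1.
D: beats A, C, and E; ties B → score 3.5.
E: beats B, A, and C; loses to D → score 3.
D has the best pairwise record.

D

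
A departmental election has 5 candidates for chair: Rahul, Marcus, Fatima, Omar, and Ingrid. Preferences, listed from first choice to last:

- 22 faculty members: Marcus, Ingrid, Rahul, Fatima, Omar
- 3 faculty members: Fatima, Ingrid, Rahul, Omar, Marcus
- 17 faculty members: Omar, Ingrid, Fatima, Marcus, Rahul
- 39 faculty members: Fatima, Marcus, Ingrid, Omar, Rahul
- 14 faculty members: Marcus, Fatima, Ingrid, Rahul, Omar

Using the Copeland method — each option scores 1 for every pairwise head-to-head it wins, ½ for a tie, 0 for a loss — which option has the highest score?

Rahul: loses to Marcus, Fatima, Omar, and Ingrid → score 0.
Marcus: beats Rahul, Omar, and Ingrid; loses to Fatima → score 3.
Fatima: beats Rahul, Marcus, Omar, and Ingrid → score 4.
Omar: beats Rahul; loses to Marcus, Fatima, and Ingrid → score 1.
Ingrid: beats Rahul and Omar; loses to Marcus and Fatima → score 2.
Fatima has the best pairwise record.

Fatima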